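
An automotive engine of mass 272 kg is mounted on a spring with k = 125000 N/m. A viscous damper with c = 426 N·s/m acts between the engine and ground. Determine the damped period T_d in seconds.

ω_n = √(k/m) = √(125000/272) = 21.44 rad/s.
Critical damping c_c = 2√(k·m) = 2√(125000 × 272) = 11660 N·s/m, so ζ = c/c_c = 426/11660 = 0.03653.
ω_d = ω_n√(1 − ζ²) = 21.44 × √(1 − 0.00133) = 21.42 rad/s.
T_d = 2π/ω_d = 0.2933 s.

0.293 s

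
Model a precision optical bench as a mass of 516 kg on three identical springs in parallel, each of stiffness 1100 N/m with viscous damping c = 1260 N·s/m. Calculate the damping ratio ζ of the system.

Parallel springs add: k_eq = 3 × 1100 = 3300 N/m.
ω_n = √(k_eq/m) = √(3300/516) = 2.529 rad/s.
Critical damping c_c = 2√(k_eq·m) = 2√(3300 × 516) = 2610 N·s/m, so ζ = c/c_c = 1260/2610 = 0.4828.

0.483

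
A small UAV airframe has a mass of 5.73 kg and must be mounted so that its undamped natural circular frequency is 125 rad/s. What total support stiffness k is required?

k = m·ω_n² = 5.73 × 125.0² = 5.73 × 15620 = 89530 N/m.

89500 N/m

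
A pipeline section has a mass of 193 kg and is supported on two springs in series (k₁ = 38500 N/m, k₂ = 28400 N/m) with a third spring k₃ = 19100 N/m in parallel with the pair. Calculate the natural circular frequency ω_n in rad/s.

13.6 rad/s

Series pair: k_s = k₁k₂/(k₁+k₂) = (38500)(28400)/(38500 + 28400) = 16340 N/m. In parallel with k₃: k_eq = 16340 + 19100 = 35440 N/m.
ω_n = √(k_eq/m) = √(35440/193) = √183.6 = 13.55 rad/s.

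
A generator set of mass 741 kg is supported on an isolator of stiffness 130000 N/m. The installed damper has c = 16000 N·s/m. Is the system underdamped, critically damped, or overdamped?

c_c = 2√(k·m) = 19630 N·s/m; ζ = c/c_c = 16000/19630 = 0.815.
Since ζ < 1 the system is underdamped.

underdamped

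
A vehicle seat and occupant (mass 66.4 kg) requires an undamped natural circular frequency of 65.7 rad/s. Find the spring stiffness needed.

287000 N/m

k = m·ω_n² = 66.4 × 65.70² = 66.4 × 4316 = 286600 N/m.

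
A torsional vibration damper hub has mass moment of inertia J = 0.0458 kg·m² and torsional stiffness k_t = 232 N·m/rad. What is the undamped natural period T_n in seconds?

0.0883 s

ω_n = √(k_t/J) = √(232/0.0458) = √5066 = 71.17 rad/s.
T_n = 2π/ω_n = 6.283/71.17 = 0.08828 s.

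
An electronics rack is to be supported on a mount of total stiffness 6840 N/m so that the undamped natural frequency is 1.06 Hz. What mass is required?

154 kg

ω_n = 2πf_n = 2π × 1.06 = 6.660 rad/s.
m = k/ω_n² = 6840/6.660² = 6840/44.36 = 154.2 kg.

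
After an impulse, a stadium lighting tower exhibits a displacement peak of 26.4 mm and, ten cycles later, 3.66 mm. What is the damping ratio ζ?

0.0314

Logarithmic decrement δ = (1/n)·ln(x₀/x_n) = (1/10)·ln(26.4/3.66) = (1/10)·ln(7.213) = 0.1976.
ζ = δ/√(4π² + δ²) = 0.1976/√(39.48 + 0.0390) = 0.1976/6.286 = 0.03143.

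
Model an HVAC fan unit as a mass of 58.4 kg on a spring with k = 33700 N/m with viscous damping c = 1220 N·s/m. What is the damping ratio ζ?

0.435

ω_n = √(k/m) = √(33700/58.4) = 24.02 rad/s.
Critical damping c_c = 2√(k·m) = 2√(33700 × 58.4) = 2806 N·s/m, so ζ = c/c_c = 1220/2806 = 0.4348.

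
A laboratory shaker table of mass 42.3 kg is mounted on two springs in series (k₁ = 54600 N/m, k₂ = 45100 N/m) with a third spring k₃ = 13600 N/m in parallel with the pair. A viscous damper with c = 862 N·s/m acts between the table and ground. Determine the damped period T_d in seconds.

0.222 s

Series pair: k_s = k₁k₂/(k₁+k₂) = (54600)(45100)/(54600 + 45100) = 24700 N/m. In parallel with k₃: k_eq = 24700 + 13600 = 38300 N/m.
ω_n = √(k_eq/m) = √(38300/42.3) = 30.09 rad/s.
Critical damping c_c = 2√(k_eq·m) = 2√(38300 × 42.3) = 2546 N·s/m, so ζ = c/c_c = 862/2546 = 0.3386.
ω_d = ω_n√(1 − ζ²) = 30.09 × √(1 − 0.115) = 28.31 rad/s.
T_d = 2π/ω_d = 0.2219 s.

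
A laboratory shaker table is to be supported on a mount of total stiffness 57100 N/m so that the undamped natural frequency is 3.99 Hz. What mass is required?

ω_n = 2πf_n = 2π × 3.99 = 25.07 rad/s.
m = k/ω_n² = 57100/25.07² = 57100/628.5 = 90.85 kg.

90.9 kg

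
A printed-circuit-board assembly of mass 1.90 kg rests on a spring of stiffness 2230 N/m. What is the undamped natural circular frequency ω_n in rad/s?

34.3 rad/s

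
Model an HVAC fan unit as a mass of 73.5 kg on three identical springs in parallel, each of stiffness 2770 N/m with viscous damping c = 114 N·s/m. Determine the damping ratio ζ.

Parallel springs add: k_eq = 3 × 2770 = 8310 N/m.
ω_n = √(k_eq/m) = √(8310/73.5) = 10.63 rad/s.
Critical damping c_c = 2√(k_eq·m) = 2√(8310 × 73.5) = 1563 N·s/m, so ζ = c/c_c = 114/1563 = 0.07293.

0.0729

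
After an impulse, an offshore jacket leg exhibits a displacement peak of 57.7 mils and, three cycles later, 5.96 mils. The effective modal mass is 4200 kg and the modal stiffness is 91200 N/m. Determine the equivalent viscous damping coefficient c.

4680 N·s/m

Logarithmic decrement δ = (1/n)·ln(x₀/x_n) = (1/3)·ln(57.7/5.96) = (1/3)·ln(9.681) = 0.7567.
ζ = δ/√(4π² + δ²) = 0.7567/√(39.48 + 0.573) = 0.7567/6.329 = 0.1196.
c = ζ · 2√(km) = 0.1196 × 2√(91200 × 4200) = 0.1196 × 39140 = 4680 N·s/m.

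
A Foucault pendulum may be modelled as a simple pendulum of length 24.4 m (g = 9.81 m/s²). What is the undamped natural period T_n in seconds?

For a simple pendulum ω_n = √(g/L) = √(9.81/24.4) = √0.4020 = 0.6341 rad/s.
T_n = 2π/ω_n = 6.283/0.6341 = 9.909 s.

9.91 s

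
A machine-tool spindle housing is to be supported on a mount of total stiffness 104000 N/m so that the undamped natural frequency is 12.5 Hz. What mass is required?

ω_n = 2πf_n = 2π × 12.5 = 78.54 rad/s.
m = k/ω_n² = 104000/78.54² = 104000/6169 = 16.86 kg.

16.9 kg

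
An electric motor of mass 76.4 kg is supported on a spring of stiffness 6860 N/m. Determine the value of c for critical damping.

c_c = 2√(k·m) = 2√(6860 × 76.4) = 2 × 724.0 = 1448 N·s/m.

1450 N·s/m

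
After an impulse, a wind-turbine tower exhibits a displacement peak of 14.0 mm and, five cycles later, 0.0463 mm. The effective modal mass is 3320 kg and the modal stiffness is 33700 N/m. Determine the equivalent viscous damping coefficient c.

3780 N·s/m

Logarithmic decrement δ = (1/n)·ln(x₀/x_n) = (1/5)·ln(14.0/0.0463) = (1/5)·ln(302.4) = 1.142.
ζ = δ/√(4π² + δ²) = 1.142/√(39.48 + 1.30) = 1.142/6.386 = 0.1789.
c = ζ · 2√(km) = 0.1789 × 2√(33700 × 3320) = 0.1789 × 21160 = 3784 N·s/m.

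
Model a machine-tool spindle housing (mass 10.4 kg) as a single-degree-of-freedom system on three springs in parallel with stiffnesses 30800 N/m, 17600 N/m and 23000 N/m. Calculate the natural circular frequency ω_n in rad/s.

Parallel springs add: k_eq = 30800 + 17600 + 23000 = 71400 N/m.
ω_n = √(k_eq/m) = √(71400/10.4) = √6865 = 82.86 rad/s.

82.9 rad/s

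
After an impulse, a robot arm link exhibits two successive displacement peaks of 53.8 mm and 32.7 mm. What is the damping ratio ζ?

Logarithmic decrement δ = (1/n)·ln(x₀/x_n) = (1/1)·ln(53.8/32.7) = (1/1)·ln(1.645) = 0.4979.
ζ = δ/√(4π² + δ²) = 0.4979/√(39.48 + 0.248) = 0.4979/6.303 = 0.07900.

0.0790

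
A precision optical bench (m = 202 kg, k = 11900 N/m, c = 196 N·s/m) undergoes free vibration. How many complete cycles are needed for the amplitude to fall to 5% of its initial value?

8 cycles

ζ = c/(2√(km)) = 196/(2√(11900 × 202)) = 196/3101 = 0.06321.
Logarithmic decrement δ = 2πζ/√(1 − ζ²) = 2π × 0.06321/√(1 − 0.00400) = 0.3979.
x_n/x₀ = e^(−nδ) ≤ 0.05; take ln: n ≥ ln(1/0.05)/δ = 2.996/0.3979 = 7.528.
So 8 complete cycles are required.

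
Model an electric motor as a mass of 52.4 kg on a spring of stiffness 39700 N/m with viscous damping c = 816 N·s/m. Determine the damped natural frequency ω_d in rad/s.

26.4 rad/s

ω_n = √(k/m) = √(39700/52.4) = 27.53 rad/s.
Critical damping c_c = 2√(k·m) = 2√(39700 × 52.4) = 2885 N·s/m, so ζ = c/c_c = 816/2885 = 0.2829.
ω_d = ω_n√(1 − ζ²) = 27.53 × √(1 − 0.0800) = 26.40 rad/s.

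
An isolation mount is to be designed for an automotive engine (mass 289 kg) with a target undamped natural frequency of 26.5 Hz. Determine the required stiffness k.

ω_n = 2πf_n = 2π × 26.5 = 166.5 rad/s.
k = m·ω_n² = 289 × 166.5² = 289 × 27720 = 8012000 N/m.

8010000 N/m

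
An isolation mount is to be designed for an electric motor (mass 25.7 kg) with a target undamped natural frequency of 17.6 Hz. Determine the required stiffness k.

314000 N/m

ω_n = 2πf_n = 2π × 17.6 = 110.6 rad/s.
k = m·ω_n² = 25.7 × 110.6² = 25.7 × 12230 = 314300 N/m.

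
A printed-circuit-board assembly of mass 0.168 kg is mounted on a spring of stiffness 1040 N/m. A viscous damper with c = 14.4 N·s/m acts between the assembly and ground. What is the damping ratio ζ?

ω_n = √(k/m) = √(1040/0.168) = 78.68 rad/s.
Critical damping c_c = 2√(k·m) = 2√(1040 × 0.168) = 26.44 N·s/m, so ζ = c/c_c = 14.4/26.44 = 0.5447.

0.545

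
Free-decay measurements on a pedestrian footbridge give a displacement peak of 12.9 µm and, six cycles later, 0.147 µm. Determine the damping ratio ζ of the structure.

Logarithmic decrement δ = (1/n)·ln(x₀/x_n) = (1/6)·ln(12.9/0.147) = (1/6)·ln(87.76) = 0.7458.
ζ = δ/√(4π² + δ²) = 0.7458/√(39.48 + 0.556) = 0.7458/6.327 = 0.1179.

0.118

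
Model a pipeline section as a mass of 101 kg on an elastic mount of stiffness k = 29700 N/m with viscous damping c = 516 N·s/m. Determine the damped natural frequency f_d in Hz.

ω_n = √(k/m) = √(29700/101) = 17.15 rad/s.
Critical damping c_c = 2√(k·m) = 2√(29700 × 101) = 3464 N·s/m, so ζ = c/c_c = 516/3464 = 0.1490.
ω_d = ω_n√(1 − ζ²) = 17.15 × √(1 − 0.0222) = 16.96 rad/s.
f_d = ω_d/(2π) = 2.699 Hz.

2.70 Hz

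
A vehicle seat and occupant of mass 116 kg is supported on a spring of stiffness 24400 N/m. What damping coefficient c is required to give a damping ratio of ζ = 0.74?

2490 N·s/m

c_c = 2√(k·m) = 2√(24400 × 116) = 3365 N·s/m.
c = ζ·c_c = 0.74 × 3365 = 2490 N·s/m.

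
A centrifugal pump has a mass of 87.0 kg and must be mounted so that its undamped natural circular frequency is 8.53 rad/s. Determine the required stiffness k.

6330 N/m

k = m·ω_n² = 87.0 × 8.530² = 87.0 × 72.76 = 6330 N/m.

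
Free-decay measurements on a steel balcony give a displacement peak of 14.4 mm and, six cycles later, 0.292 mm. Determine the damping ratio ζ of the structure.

Logarithmic decrement δ = (1/n)·ln(x₀/x_n) = (1/6)·ln(14.4/0.292) = (1/6)·ln(49.32) = 0.6497.
ζ = δ/√(4π² + δ²) = 0.6497/√(39.48 + 0.422) = 0.6497/6.317 = 0.1029.

0.103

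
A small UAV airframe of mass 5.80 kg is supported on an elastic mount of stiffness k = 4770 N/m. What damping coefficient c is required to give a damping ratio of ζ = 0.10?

33.3 N·s/m

c_c = 2√(k·m) = 2√(4770 × 5.80) = 332.7 N·s/m.
c = ζ·c_c = 0.10 × 332.7 = 33.27 N·s/m.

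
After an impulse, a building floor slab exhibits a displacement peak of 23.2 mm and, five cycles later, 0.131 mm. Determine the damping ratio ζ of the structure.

0.163

Logarithmic decrement δ = (1/n)·ln(x₀/x_n) = (1/5)·ln(23.2/0.131) = (1/5)·ln(177.1) = 1.035.
ζ = δ/√(4π² + δ²) = 1.035/√(39.48 + 1.07) = 1.035/6.368 = 0.1626.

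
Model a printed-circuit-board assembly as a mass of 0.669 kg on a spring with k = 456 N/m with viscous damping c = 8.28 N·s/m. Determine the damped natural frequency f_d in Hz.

4.04 Hz

ω_n = √(k/m) = √(456.0/0.669) = 26.11 rad/s.
Critical damping c_c = 2√(k·m) = 2√(456.0 × 0.669) = 34.93 N·s/m, so ζ = c/c_c = 8.28/34.93 = 0.2370.
ω_d = ω_n√(1 − ζ²) = 26.11 × √(1 − 0.0562) = 25.36 rad/s.
f_d = ω_d/(2π) = 4.037 Hz.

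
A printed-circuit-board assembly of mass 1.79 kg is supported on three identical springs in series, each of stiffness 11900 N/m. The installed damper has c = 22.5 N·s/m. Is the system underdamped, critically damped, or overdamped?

underdamped

Series springs: 1/k_eq = 3/11900, so k_eq = 11900/3 = 3967 N/m.
c_c = 2√(k_eq·m) = 168.5 N·s/m; ζ = c/c_c = 22.5/168.5 = 0.134.
Since ζ < 1 the system is underdamped.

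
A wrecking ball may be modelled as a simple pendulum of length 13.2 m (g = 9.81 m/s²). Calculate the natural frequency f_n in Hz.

For a simple pendulum ω_n = √(g/L) = √(9.81/13.2) = √0.7432 = 0.8621 rad/s.
f_n = ω_n/(2π) = 0.8621/6.283 = 0.1372 Hz.

0.137 Hz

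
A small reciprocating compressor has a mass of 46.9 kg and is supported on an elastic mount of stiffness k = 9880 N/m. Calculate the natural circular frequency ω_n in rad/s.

14.5 rad/s

ω_n = √(k/m) = √(9880/46.9) = √210.7 = 14.51 rad/s.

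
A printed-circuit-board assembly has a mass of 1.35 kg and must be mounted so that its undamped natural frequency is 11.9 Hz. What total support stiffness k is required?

7550 N/m

ω_n = 2πf_n = 2π × 11.9 = 74.77 rad/s.
k = m·ω_n² = 1.35 × 74.77² = 1.35 × 5591 = 7547 N/m.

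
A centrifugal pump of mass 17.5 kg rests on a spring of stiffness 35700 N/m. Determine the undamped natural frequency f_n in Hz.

ω_n = √(k/m) = √(35700/17.5) = √2040 = 45.17 rad/s.
f_n = ω_n/(2π) = 45.17/6.283 = 7.188 Hz.

7.19 Hz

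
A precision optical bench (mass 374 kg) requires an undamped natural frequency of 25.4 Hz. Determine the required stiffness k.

ω_n = 2πf_n = 2π × 25.4 = 159.6 rad/s.
k = m·ω_n² = 374 × 159.6² = 374 × 25470 = 9526000 N/m.

9530000 N/m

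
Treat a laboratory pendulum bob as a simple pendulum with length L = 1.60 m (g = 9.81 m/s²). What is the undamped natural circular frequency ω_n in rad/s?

For a simple pendulum ω_n = √(g/L) = √(9.81/1.60) = √6.131 = 2.476 rad/s.

2.48 rad/s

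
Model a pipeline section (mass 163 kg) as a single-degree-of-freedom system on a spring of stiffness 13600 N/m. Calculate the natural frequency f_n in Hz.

ω_n = √(k/m) = √(13600/163) = √83.44 = 9.134 rad/s.
f_n = ω_n/(2π) = 9.134/6.283 = 1.454 Hz.

1.45 Hz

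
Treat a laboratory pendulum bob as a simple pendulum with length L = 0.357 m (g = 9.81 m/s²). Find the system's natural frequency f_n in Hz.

0.834 Hz

For a simple pendulum ω_n = √(g/L) = √(9.81/0.357) = √27.48 = 5.242 rad/s.
f_n = ω_n/(2π) = 5.242/6.283 = 0.8343 Hz.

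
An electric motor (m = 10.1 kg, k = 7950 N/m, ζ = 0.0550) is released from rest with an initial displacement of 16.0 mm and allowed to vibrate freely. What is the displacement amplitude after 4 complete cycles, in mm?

Logarithmic decrement δ = 2πζ/√(1 − ζ²) = 2π × 0.05500/√(1 − 0.00302) = 0.3461.
After n cycles, x_n/x₀ = e^(−nδ), so x_4 = 16.0 × e^(−4 × 0.3461) = 16.0 × 0.2505 = 4.008 mm.

4.01 mm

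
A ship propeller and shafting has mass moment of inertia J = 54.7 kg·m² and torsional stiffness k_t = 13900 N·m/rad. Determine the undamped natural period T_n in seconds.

ω_n = √(k_t/J) = √(13900/54.7) = √254.1 = 15.94 rad/s.
T_n = 2π/ω_n = 6.283/15.94 = 0.3942 s.

0.394 s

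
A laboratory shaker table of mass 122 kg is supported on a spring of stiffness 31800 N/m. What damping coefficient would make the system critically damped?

3940 N·s/m

c_c = 2√(k·m) = 2√(31800 × 122) = 2 × 1970 = 3939 N·s/m.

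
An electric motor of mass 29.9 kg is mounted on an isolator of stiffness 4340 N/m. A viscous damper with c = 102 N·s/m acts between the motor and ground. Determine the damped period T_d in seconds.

ω_n = √(k/m) = √(4340/29.9) = 12.05 rad/s.
Critical damping c_c = 2√(k·m) = 2√(4340 × 29.9) = 720.5 N·s/m, so ζ = c/c_c = 102/720.5 = 0.1416.
ω_d = ω_n√(1 − ζ²) = 12.05 × √(1 − 0.0200) = 11.93 rad/s.
T_d = 2π/ω_d = 0.5268 s.

0.527 s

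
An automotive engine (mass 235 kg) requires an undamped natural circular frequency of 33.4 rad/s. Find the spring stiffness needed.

262000 N/m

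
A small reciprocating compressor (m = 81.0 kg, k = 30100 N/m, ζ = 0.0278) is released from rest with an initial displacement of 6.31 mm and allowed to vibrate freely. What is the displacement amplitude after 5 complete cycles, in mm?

Logarithmic decrement δ = 2πζ/√(1 − ζ²) = 2π × 0.02780/√(1 − 0.000773) = 0.1747.
After n cycles, x_n/x₀ = e^(−nδ), so x_5 = 6.31 × e^(−5 × 0.1747) = 6.31 × 0.4174 = 2.634 mm.

2.63 mm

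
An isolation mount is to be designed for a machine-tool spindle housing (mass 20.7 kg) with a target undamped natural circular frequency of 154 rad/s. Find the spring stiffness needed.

491000 N/m

k = m·ω_n² = 20.7 × 154.0² = 20.7 × 23720 = 490900 N/m.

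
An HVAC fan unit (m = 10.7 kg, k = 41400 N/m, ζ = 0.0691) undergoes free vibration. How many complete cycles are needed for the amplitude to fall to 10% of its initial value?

Logarithmic decrement δ = 2πζ/√(1 − ζ²) = 2π × 0.06910/√(1 − 0.00477) = 0.4352.
x_n/x₀ = e^(−nδ) ≤ 0.1; take ln: n ≥ ln(1/0.1)/δ = 2.303/0.4352 = 5.291.
So 6 complete cycles are required.

6 cycles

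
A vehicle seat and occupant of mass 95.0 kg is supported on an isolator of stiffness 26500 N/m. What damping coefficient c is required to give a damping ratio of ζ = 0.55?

1750 N·s/m

c_c = 2√(k·m) = 2√(26500 × 95.0) = 3173 N·s/m.
c = ζ·c_c = 0.55 × 3173 = 1745 N·s/m.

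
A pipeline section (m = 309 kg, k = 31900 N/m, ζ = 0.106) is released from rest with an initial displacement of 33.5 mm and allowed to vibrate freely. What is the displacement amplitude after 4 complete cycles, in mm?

2.30 mm

Logarithmic decrement δ = 2πζ/√(1 − ζ²) = 2π × 0.1060/√(1 − 0.0112) = 0.6698.
After n cycles, x_n/x₀ = e^(−nδ), so x_4 = 33.5 × e^(−4 × 0.6698) = 33.5 × 0.06862 = 2.299 mm.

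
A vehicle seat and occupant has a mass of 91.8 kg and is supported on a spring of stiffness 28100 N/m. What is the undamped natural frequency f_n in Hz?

2.78 Hz

ω_n = √(k/m) = √(28100/91.8) = √306.1 = 17.50 rad/s.
f_n = ω_n/(2π) = 17.50/6.283 = 2.785 Hz.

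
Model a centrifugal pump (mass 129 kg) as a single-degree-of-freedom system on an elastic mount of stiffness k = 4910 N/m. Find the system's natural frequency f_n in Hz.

ω_n = √(k/m) = √(4910/129) = √38.06 = 6.169 rad/s.
f_n = ω_n/(2π) = 6.169/6.283 = 0.9819 Hz.

0.982 Hz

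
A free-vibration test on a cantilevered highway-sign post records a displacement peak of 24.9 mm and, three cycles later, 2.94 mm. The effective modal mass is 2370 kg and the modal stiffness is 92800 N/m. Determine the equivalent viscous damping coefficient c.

Logarithmic decrement δ = (1/n)·ln(x₀/x_n) = (1/3)·ln(24.9/2.94) = (1/3)·ln(8.469) = 0.7122.
ζ = δ/√(4π² + δ²) = 0.7122/√(39.48 + 0.507) = 0.7122/6.323 = 0.1126.
c = ζ · 2√(km) = 0.1126 × 2√(92800 × 2370) = 0.1126 × 29660 = 3340 N·s/m.

3340 N·s/m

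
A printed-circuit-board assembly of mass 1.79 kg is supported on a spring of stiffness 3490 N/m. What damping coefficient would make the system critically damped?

158 N·s/m

c_c = 2√(k·m) = 2√(3490 × 1.79) = 2 × 79.04 = 158.1 N·s/m.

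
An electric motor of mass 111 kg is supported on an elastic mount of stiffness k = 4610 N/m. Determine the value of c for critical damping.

c_c = 2√(k·m) = 2√(4610 × 111) = 2 × 715.3 = 1431 N·s/m.

1430 N·s/m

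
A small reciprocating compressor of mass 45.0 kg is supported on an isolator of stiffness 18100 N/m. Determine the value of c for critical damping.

1800 N·s/m

c_c = 2√(k·m) = 2√(18100 × 45.0) = 2 × 902.5 = 1805 N·s/m.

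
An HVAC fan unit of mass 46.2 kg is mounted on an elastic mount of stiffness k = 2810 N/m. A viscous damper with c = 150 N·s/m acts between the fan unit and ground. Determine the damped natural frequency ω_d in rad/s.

7.63 rad/s

ω_n = √(k/m) = √(2810/46.2) = 7.799 rad/s.
Critical damping c_c = 2√(k·m) = 2√(2810 × 46.2) = 720.6 N·s/m, so ζ = c/c_c = 150/720.6 = 0.2082.
ω_d = ω_n√(1 − ζ²) = 7.799 × √(1 − 0.0433) = 7.628 rad/s.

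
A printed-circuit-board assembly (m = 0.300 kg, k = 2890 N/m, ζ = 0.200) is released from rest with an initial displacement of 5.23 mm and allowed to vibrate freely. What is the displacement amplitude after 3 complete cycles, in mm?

0.112 mm

Logarithmic decrement δ = 2πζ/√(1 − ζ²) = 2π × 0.2000/√(1 − 0.0400) = 1.283.
After n cycles, x_n/x₀ = e^(−nδ), so x_3 = 5.23 × e^(−3 × 1.283) = 5.23 × 0.02133 = 0.1116 mm.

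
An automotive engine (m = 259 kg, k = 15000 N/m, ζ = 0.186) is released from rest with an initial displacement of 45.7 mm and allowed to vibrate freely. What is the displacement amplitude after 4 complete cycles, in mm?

Logarithmic decrement δ = 2πζ/√(1 − ζ²) = 2π × 0.1860/√(1 − 0.0346) = 1.189.
After n cycles, x_n/x₀ = e^(−nδ), so x_4 = 45.7 × e^(−4 × 1.189) = 45.7 × 0.008585 = 0.3923 mm.

0.392 mm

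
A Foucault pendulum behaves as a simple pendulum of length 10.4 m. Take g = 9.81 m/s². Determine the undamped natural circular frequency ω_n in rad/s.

0.971 rad/s

For a simple pendulum ω_n = √(g/L) = √(9.81/10.4) = √0.9433 = 0.9712 rad/s.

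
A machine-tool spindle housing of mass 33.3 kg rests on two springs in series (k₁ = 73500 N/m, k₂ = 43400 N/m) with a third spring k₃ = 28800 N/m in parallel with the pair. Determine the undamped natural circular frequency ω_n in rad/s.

41.0 rad/s

Series pair: k_s = k₁k₂/(k₁+k₂) = (73500)(43400)/(73500 + 43400) = 27290 N/m. In parallel with k₃: k_eq = 27290 + 28800 = 56090 N/m.
ω_n = √(k_eq/m) = √(56090/33.3) = √1684 = 41.04 rad/s.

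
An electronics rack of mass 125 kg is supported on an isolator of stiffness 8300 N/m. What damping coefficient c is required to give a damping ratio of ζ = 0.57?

1160 N·s/m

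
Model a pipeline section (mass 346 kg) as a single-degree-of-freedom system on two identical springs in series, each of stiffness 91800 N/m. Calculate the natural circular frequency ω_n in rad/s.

Series springs: 1/k_eq = 2/91800, so k_eq = 91800/2 = 45900 N/m.
ω_n = √(k_eq/m) = √(45900/346) = √132.7 = 11.52 rad/s.

11.5 rad/s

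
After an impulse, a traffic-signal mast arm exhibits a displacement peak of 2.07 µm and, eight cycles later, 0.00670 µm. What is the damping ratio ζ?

0.113

Logarithmic decrement δ = (1/n)·ln(x₀/x_n) = (1/8)·ln(2.07/0.00670) = (1/8)·ln(309.0) = 0.7166.
ζ = δ/√(4π² + δ²) = 0.7166/√(39.48 + 0.514) = 0.7166/6.324 = 0.1133.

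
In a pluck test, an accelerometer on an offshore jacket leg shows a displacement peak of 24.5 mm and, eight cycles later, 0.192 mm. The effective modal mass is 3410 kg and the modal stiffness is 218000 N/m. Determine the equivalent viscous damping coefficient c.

Logarithmic decrement δ = (1/n)·ln(x₀/x_n) = (1/8)·ln(24.5/0.192) = (1/8)·ln(127.6) = 0.6061.
ζ = δ/√(4π² + δ²) = 0.6061/√(39.48 + 0.367) = 0.6061/6.312 = 0.09602.
c = ζ · 2√(km) = 0.09602 × 2√(218000 × 3410) = 0.09602 × 54530 = 5236 N·s/m.

5240 N·s/m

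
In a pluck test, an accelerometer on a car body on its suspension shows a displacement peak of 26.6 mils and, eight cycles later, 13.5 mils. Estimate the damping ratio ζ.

0.0135

Logarithmic decrement δ = (1/n)·ln(x₀/x_n) = (1/8)·ln(26.6/13.5) = (1/8)·ln(1.970) = 0.08478.
ζ = δ/√(4π² + δ²) = 0.08478/√(39.48 + 0.00719) = 0.08478/6.284 = 0.01349.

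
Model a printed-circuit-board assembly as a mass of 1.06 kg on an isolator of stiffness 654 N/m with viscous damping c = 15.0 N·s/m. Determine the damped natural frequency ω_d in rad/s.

23.8 rad/s

ω_n = √(k/m) = √(654.0/1.06) = 24.84 rad/s.
Critical damping c_c = 2√(k·m) = 2√(654.0 × 1.06) = 52.66 N·s/m, so ζ = c/c_c = 15.0/52.66 = 0.2849.
ω_d = ω_n√(1 − ζ²) = 24.84 × √(1 − 0.0811) = 23.81 rad/s.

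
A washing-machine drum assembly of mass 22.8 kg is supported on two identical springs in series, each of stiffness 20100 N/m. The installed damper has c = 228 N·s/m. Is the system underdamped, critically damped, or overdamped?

Series springs: 1/k_eq = 2/20100, so k_eq = 20100/2 = 10050 N/m.
c_c = 2√(k_eq·m) = 957.4 N·s/m; ζ = c/c_c = 228/957.4 = 0.238.
Since ζ < 1 the system is underdamped.

underdamped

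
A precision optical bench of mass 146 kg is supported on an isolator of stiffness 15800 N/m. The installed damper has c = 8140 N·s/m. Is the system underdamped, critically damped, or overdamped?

overdamped

c_c = 2√(k·m) = 3038 N·s/m; ζ = c/c_c = 8140/3038 = 2.68.
Since ζ > 1 the system is overdamped.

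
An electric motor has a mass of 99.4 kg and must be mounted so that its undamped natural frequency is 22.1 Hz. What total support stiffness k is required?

ω_n = 2πf_n = 2π × 22.1 = 138.9 rad/s.
k = m·ω_n² = 99.4 × 138.9² = 99.4 × 19280 = 1917000 N/m.

1920000 N/m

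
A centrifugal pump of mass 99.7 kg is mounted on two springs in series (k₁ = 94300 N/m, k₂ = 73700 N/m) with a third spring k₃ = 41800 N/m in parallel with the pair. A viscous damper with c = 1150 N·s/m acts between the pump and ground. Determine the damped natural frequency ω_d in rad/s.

28.3 rad/s

Series pair: k_s = k₁k₂/(k₁+k₂) = (94300)(73700)/(94300 + 73700) = 41370 N/m. In parallel with k₃: k_eq = 41370 + 41800 = 83170 N/m.
ω_n = √(k_eq/m) = √(83170/99.7) = 28.88 rad/s.
Critical damping c_c = 2√(k_eq·m) = 2√(83170 × 99.7) = 5759 N·s/m, so ζ = c/c_c = 1150/5759 = 0.1997.
ω_d = ω_n√(1 − ζ²) = 28.88 × √(1 − 0.0399) = 28.30 rad/s.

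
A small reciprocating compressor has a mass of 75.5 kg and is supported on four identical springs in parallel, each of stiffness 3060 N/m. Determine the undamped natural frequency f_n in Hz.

Parallel springs add: k_eq = 4 × 3060 = 12240 N/m.
ω_n = √(k_eq/m) = √(12240/75.5) = √162.1 = 12.73 rad/s.
f_n = ω_n/(2π) = 12.73/6.283 = 2.026 Hz.

2.03 Hz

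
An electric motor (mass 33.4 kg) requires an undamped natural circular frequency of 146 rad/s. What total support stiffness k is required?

712000 N/m

k = m·ω_n² = 33.4 × 146.0² = 33.4 × 21320 = 712000 N/m.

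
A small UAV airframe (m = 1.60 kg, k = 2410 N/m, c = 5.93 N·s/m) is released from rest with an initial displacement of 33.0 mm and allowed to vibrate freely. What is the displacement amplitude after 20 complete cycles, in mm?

0.0812 mm

ζ = c/(2√(km)) = 5.93/(2√(2410 × 1.60)) = 5.93/124.2 = 0.04775.
Logarithmic decrement δ = 2πζ/√(1 − ζ²) = 2π × 0.04775/√(1 − 0.00228) = 0.3004.
After n cycles, x_n/x₀ = e^(−nδ), so x_20 = 33.0 × e^(−20 × 0.3004) = 33.0 × 0.002461 = 0.08122 mm.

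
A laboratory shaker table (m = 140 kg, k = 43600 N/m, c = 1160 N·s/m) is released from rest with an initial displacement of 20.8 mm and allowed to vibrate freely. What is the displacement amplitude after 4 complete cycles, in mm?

ζ = c/(2√(km)) = 1160/(2√(43600 × 140)) = 1160/4941 = 0.2348.
Logarithmic decrement δ = 2πζ/√(1 − ζ²) = 2π × 0.2348/√(1 − 0.0551) = 1.517.
After n cycles, x_n/x₀ = e^(−nδ), so x_4 = 20.8 × e^(−4 × 1.517) = 20.8 × 0.002312 = 0.04808 mm.

0.0481 mm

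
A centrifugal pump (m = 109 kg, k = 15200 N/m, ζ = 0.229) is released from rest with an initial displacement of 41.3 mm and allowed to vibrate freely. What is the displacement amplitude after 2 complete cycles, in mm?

Logarithmic decrement δ = 2πζ/√(1 − ζ²) = 2π × 0.2290/√(1 − 0.0524) = 1.478.
After n cycles, x_n/x₀ = e^(−nδ), so x_2 = 41.3 × e^(−2 × 1.478) = 41.3 × 0.05201 = 2.148 mm.

2.15 mm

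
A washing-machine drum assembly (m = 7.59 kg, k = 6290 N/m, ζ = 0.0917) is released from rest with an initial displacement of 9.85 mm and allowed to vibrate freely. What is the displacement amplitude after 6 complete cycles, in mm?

Logarithmic decrement δ = 2πζ/√(1 − ζ²) = 2π × 0.09170/√(1 − 0.00841) = 0.5786.
After n cycles, x_n/x₀ = e^(−nδ), so x_6 = 9.85 × e^(−6 × 0.5786) = 9.85 × 0.03107 = 0.3060 mm.

0.306 mm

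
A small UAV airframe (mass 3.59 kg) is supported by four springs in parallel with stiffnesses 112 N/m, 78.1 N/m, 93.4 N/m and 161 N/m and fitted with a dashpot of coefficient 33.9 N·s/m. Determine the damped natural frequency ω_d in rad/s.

10.1 rad/s

Parallel springs add: k_eq = 112 + 78.1 + 93.4 + 161 = 444.5 N/m.
ω_n = √(k_eq/m) = √(444.5/3.59) = 11.13 rad/s.
Critical damping c_c = 2√(k_eq·m) = 2√(444.5 × 3.59) = 79.89 N·s/m, so ζ = c/c_c = 33.9/79.89 = 0.4243.
ω_d = ω_n√(1 − ζ²) = 11.13 × √(1 − 0.180) = 10.08 rad/s.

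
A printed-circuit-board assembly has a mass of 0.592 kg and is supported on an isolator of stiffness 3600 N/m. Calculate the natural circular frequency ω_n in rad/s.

ω_n = √(k/m) = √(3600/0.592) = √6081 = 77.98 rad/s.

78.0 rad/s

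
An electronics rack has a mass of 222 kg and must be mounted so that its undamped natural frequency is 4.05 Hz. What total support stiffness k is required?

144000 N/m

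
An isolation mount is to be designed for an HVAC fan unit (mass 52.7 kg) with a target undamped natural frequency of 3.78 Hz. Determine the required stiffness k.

ω_n = 2πf_n = 2π × 3.78 = 23.75 rad/s.
k = m·ω_n² = 52.7 × 23.75² = 52.7 × 564.1 = 29730 N/m.

29700 N/m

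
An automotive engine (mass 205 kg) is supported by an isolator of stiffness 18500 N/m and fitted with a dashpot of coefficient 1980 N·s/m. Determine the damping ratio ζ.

ω_n = √(k/m) = √(18500/205) = 9.500 rad/s.
Critical damping c_c = 2√(k·m) = 2√(18500 × 205) = 3895 N·s/m, so ζ = c/c_c = 1980/3895 = 0.5084.

0.508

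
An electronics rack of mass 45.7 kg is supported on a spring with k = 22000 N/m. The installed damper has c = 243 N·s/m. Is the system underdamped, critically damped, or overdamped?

underdamped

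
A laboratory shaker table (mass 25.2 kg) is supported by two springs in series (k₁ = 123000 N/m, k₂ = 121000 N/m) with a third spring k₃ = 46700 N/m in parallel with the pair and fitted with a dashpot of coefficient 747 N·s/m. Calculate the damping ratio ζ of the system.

0.227

Series pair: k_s = k₁k₂/(k₁+k₂) = (123000)(121000)/(123000 + 121000) = 61000 N/m. In parallel with k₃: k_eq = 61000 + 46700 = 107700 N/m.
ω_n = √(k_eq/m) = √(107700/25.2) = 65.37 rad/s.
Critical damping c_c = 2√(k_eq·m) = 2√(107700 × 25.2) = 3295 N·s/m, so ζ = c/c_c = 747/3295 = 0.2267.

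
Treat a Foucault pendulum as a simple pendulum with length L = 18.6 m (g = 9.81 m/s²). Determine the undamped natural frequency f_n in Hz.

0.116 Hz

For a simple pendulum ω_n = √(g/L) = √(9.81/18.6) = √0.5274 = 0.7262 rad/s.
f_n = ω_n/(2π) = 0.7262/6.283 = 0.1156 Hz.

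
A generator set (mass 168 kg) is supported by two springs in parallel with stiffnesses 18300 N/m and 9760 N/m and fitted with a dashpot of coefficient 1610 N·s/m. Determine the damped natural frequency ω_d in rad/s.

12.0 rad/s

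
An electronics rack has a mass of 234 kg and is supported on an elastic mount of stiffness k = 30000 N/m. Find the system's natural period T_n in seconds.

ω_n = √(k/m) = √(30000/234) = √128.2 = 11.32 rad/s.
T_n = 2π/ω_n = 6.283/11.32 = 0.5549 s.

0.555 s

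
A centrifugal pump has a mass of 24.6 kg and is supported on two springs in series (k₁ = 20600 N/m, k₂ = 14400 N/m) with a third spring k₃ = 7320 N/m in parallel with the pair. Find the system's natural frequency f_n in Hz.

4.03 Hz

Series pair: k_s = k₁k₂/(k₁+k₂) = (20600)(14400)/(20600 + 14400) = 8475 N/m. In parallel with k₃: k_eq = 8475 + 7320 = 15800 N/m.
ω_n = √(k_eq/m) = √(15800/24.6) = √642.1 = 25.34 rad/s.
f_n = ω_n/(2π) = 25.34/6.283 = 4.033 Hz.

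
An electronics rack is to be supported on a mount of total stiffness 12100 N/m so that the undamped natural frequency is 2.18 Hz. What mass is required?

64.5 kg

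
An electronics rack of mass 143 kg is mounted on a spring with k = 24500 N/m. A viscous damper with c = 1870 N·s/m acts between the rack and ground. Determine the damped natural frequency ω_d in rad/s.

ω_n = √(k/m) = √(24500/143) = 13.09 rad/s.
Critical damping c_c = 2√(k·m) = 2√(24500 × 143) = 3744 N·s/m, so ζ = c/c_c = 1870/3744 = 0.4995.
ω_d = ω_n√(1 − ζ²) = 13.09 × √(1 − 0.250) = 11.34 rad/s.

11.3 rad/s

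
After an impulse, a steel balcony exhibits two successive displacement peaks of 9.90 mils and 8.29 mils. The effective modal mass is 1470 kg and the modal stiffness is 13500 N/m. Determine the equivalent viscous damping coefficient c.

Logarithmic decrement δ = (1/n)·ln(x₀/x_n) = (1/1)·ln(9.90/8.29) = (1/1)·ln(1.194) = 0.1775.
ζ = δ/√(4π² + δ²) = 0.1775/√(39.48 + 0.0315) = 0.1775/6.286 = 0.02824.
c = ζ · 2√(km) = 0.02824 × 2√(13500 × 1470) = 0.02824 × 8910 = 251.6 N·s/m.

252 N·s/m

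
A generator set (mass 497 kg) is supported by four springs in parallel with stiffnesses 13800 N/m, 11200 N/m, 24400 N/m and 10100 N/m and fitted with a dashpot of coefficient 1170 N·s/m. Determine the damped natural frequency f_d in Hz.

Parallel springs add: k_eq = 13800 + 11200 + 24400 + 10100 = 59500 N/m.
ω_n = √(k_eq/m) = √(59500/497) = 10.94 rad/s.
Critical damping c_c = 2√(k_eq·m) = 2√(59500 × 497) = 10880 N·s/m, so ζ = c/c_c = 1170/10880 = 0.1076.
ω_d = ω_n√(1 − ζ²) = 10.94 × √(1 − 0.0116) = 10.88 rad/s.
f_d = ω_d/(2π) = 1.731 Hz.

1.73 Hz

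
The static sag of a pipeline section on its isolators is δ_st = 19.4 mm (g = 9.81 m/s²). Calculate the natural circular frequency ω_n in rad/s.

ω_n = √(g/δ_st) = √(9.81/0.0194) = √505.7 = 22.49 rad/s.

22.5 rad/s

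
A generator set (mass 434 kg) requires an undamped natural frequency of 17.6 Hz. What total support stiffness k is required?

ω_n = 2πf_n = 2π × 17.6 = 110.6 rad/s.
k = m·ω_n² = 434 × 110.6² = 434 × 12230 = 5307000 N/m.

5310000 N/m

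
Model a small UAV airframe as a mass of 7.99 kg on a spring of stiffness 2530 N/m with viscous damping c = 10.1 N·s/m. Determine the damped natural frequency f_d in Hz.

ω_n = √(k/m) = √(2530/7.99) = 17.79 rad/s.
Critical damping c_c = 2√(k·m) = 2√(2530 × 7.99) = 284.4 N·s/m, so ζ = c/c_c = 10.1/284.4 = 0.03552.
ω_d = ω_n√(1 − ζ²) = 17.79 × √(1 − 0.00126) = 17.78 rad/s.
f_d = ω_d/(2π) = 2.830 Hz.

2.83 Hz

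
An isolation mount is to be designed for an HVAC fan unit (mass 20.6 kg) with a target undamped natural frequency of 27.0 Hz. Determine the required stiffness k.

593000 N/m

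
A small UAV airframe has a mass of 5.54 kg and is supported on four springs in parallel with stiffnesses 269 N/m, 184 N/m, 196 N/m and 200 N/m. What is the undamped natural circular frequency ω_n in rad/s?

12.4 rad/s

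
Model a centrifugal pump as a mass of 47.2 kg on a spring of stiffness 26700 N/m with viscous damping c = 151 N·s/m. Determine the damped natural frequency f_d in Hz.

3.78 Hz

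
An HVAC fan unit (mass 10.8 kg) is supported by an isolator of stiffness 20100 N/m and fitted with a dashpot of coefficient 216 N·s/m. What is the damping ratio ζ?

0.232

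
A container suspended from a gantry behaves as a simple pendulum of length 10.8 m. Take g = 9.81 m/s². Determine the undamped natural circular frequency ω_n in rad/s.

For a simple pendulum ω_n = √(g/L) = √(9.81/10.8) = √0.9083 = 0.9531 rad/s.

0.953 rad/s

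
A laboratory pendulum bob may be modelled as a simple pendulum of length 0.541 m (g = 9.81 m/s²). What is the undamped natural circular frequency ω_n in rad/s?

For a simple pendulum ω_n = √(g/L) = √(9.81/0.541) = √18.13 = 4.258 rad/s.

4.26 rad/s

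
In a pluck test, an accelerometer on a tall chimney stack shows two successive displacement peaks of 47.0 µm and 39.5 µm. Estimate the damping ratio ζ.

Logarithmic decrement δ = (1/n)·ln(x₀/x_n) = (1/1)·ln(47.0/39.5) = (1/1)·ln(1.190) = 0.1738.
ζ = δ/√(4π² + δ²) = 0.1738/√(39.48 + 0.0302) = 0.1738/6.286 = 0.02766.

0.0277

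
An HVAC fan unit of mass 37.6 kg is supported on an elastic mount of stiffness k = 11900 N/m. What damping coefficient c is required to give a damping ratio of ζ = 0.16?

214 N·s/m

c_c = 2√(k·m) = 2√(11900 × 37.6) = 1338 N·s/m.
c = ζ·c_c = 0.16 × 1338 = 214.1 N·s/m.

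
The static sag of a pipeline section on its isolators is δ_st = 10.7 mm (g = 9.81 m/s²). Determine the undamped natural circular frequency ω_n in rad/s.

30.3 rad/s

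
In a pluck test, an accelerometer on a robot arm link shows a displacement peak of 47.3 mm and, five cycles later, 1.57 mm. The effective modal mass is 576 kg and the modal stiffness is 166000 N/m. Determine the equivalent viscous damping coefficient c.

2110 N·s/m

Logarithmic decrement δ = (1/n)·ln(x₀/x_n) = (1/5)·ln(47.3/1.57) = (1/5)·ln(30.13) = 0.6811.
ζ = δ/√(4π² + δ²) = 0.6811/√(39.48 + 0.464) = 0.6811/6.320 = 0.1078.
c = ζ · 2√(km) = 0.1078 × 2√(166000 × 576) = 0.1078 × 19560 = 2108 N·s/m.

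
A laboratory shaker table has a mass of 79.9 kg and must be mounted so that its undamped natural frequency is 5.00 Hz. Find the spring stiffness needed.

ω_n = 2πf_n = 2π × 5.00 = 31.42 rad/s.
k = m·ω_n² = 79.9 × 31.42² = 79.9 × 987.0 = 78860 N/m.

78900 N/m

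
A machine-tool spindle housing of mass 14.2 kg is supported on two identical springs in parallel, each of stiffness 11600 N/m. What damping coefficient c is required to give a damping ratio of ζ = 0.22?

Parallel springs add: k_eq = 2 × 11600 = 23200 N/m.
c_c = 2√(k_eq·m) = 2√(23200 × 14.2) = 1148 N·s/m.
c = ζ·c_c = 0.22 × 1148 = 252.5 N·s/m.

253 N·s/m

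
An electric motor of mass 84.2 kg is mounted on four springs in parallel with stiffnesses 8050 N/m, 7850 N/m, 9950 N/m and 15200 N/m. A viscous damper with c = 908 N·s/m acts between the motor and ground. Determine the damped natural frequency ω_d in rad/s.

21.4 rad/s

Parallel springs add: k_eq = 8050 + 7850 + 9950 + 15200 = 41050 N/m.
ω_n = √(k_eq/m) = √(41050/84.2) = 22.08 rad/s.
Critical damping c_c = 2√(k_eq·m) = 2√(41050 × 84.2) = 3718 N·s/m, so ζ = c/c_c = 908/3718 = 0.2442.
ω_d = ω_n√(1 − ζ²) = 22.08 × √(1 − 0.0596) = 21.41 rad/s.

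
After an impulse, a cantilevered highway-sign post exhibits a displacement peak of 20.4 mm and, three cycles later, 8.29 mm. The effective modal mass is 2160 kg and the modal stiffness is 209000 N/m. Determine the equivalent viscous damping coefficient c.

Logarithmic decrement δ = (1/n)·ln(x₀/x_n) = (1/3)·ln(20.4/8.29) = (1/3)·ln(2.461) = 0.3002.
ζ = δ/√(4π² + δ²) = 0.3002/√(39.48 + 0.0901) = 0.3002/6.290 = 0.04772.
c = ζ · 2√(km) = 0.04772 × 2√(209000 × 2160) = 0.04772 × 42490 = 2028 N·s/m.

2030 N·s/m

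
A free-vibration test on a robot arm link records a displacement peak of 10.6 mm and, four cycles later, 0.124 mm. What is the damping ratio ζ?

0.174

Logarithmic decrement δ = (1/n)·ln(x₀/x_n) = (1/4)·ln(10.6/0.124) = (1/4)·ln(85.48) = 1.112.
ζ = δ/√(4π² + δ²) = 1.112/√(39.48 + 1.24) = 1.112/6.381 = 0.1743.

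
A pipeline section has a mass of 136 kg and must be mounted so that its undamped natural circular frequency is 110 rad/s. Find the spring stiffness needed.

1650000 N/m

k = m·ω_n² = 136 × 110.0² = 136 × 12100 = 1646000 N/m.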